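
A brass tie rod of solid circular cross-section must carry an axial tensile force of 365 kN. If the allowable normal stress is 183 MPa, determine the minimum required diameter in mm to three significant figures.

Required area A ≥ P/σ_allow = 365000/183 = 1995 mm².
For a solid circular section, d ≥ √(4A/π) = 50.39 mm.

50.4 mm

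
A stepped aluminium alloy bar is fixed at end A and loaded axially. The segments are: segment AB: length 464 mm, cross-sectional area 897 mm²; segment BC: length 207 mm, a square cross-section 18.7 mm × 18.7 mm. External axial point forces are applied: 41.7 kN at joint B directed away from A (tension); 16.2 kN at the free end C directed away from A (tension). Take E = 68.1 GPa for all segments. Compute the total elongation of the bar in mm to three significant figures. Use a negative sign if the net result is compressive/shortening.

0.581 mm

Internal axial forces (sectioning from the free end, tension +): N_BC = 16.2 kN, N_AB = 57.9 kN.
A_BC = 349.7 mm².
δ_AB = 57900·464/(897·68100) = 0.4398 mm
δ_BC = 16200·207/(349.7·68100) = 0.1408 mm
δ = Σδ_i = 0.5806 mm.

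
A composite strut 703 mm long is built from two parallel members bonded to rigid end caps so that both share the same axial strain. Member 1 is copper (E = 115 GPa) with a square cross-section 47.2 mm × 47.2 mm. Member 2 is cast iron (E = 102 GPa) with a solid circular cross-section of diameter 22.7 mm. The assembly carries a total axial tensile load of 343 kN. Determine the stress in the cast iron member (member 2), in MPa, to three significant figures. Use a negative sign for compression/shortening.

A_1 = 2228 mm².
A_2 = 404.7 mm².
Equal strain + equilibrium ⇒ each member carries load in proportion to AE: A₁E₁ = 256200000 N, A₂E₂ = 41280000 N, ΣAE = 297500000 N.
σ₂ = P·E₂/ΣAE = 343000·102000/297500000 = 117.6 MPa.

118 MPa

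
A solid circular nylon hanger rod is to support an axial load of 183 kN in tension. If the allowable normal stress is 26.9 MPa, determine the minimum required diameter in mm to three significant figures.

93.1 mm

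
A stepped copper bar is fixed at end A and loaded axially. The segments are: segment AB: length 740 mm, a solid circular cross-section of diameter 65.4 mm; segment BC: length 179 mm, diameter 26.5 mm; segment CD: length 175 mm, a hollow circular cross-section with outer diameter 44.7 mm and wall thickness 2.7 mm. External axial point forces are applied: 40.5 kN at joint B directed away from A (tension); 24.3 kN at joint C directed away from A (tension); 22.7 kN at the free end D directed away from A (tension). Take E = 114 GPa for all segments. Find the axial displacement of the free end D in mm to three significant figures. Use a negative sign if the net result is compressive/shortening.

0.401 mm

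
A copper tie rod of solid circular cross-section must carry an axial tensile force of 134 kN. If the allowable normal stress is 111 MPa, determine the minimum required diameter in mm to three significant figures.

Required area A ≥ P/σ_allow = 134000/111 = 1207 mm².
For a solid circular section, d ≥ √(4A/π) = 39.21 mm.

39.2 mm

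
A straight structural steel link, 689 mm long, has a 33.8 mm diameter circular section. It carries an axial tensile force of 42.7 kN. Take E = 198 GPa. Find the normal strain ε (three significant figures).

A = 897.3 mm².
σ = N/A = 47.59 MPa; ε = σ/E = 47.59/198000 = 2.403e-04.

2.40e-04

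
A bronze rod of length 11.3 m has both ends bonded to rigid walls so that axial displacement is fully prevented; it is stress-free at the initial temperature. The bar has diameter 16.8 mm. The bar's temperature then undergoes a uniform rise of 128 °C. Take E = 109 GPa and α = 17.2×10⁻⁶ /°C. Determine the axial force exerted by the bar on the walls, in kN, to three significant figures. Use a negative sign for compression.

-53.2 kN

Free thermal expansion αLΔT = 17.2e-6 · 11300 · 128 = 24.88 mm.
The walls impose strain ε = −(24.88)/11300 = -2.2016e-03; σ = Eε = 109000 · -2.2016e-03 = -240 MPa.
Wall reaction R = σ·A = -240·221.7 = -53200 N = -53.2 kN.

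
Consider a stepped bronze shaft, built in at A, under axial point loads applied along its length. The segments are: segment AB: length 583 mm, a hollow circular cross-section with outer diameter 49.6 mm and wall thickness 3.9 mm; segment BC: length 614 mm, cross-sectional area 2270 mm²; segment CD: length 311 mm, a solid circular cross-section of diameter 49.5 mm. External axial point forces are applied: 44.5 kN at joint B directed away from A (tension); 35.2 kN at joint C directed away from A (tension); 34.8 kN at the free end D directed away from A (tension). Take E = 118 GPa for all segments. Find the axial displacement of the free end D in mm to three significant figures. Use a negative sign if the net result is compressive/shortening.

1.22 mm

Internal axial forces (sectioning from the free end, tension +): N_CD = 34.8 kN, N_BC = 70 kN, N_AB = 114.5 kN.
A_AB = 559.9 mm².
A_CD = 1924 mm².
δ_AB = 114500·583/(559.9·118000) = 1.01 mm
δ_BC = 70000·614/(2270·118000) = 0.1605 mm
δ_CD = 34800·311/(1924·118000) = 0.04766 mm
δ = Σδ_i = 1.218 mm.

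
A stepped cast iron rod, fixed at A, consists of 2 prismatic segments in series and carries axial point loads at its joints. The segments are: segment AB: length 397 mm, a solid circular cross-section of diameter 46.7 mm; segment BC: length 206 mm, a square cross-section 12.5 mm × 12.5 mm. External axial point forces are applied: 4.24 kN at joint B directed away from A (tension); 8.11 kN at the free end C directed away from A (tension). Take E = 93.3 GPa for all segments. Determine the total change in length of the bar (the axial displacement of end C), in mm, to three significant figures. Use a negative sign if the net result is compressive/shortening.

0.145 mm

Internal axial forces (sectioning from the free end, tension +): N_BC = 8.11 kN, N_AB = 12.35 kN.
A_AB = 1713 mm².
A_BC = 156.2 mm².
δ_AB = 12350·397/(1713·93300) = 0.03068 mm
δ_BC = 8110·206/(156.2·93300) = 0.1146 mm
δ = Σδ_i = 0.1453 mm.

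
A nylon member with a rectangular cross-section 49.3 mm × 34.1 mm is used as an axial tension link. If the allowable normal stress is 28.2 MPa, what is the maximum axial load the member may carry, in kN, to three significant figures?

47.4 kN

A = 1681 mm².
P_max = σ_allow · A = 28.2 · 1681 = 47410 N = 47.41 kN.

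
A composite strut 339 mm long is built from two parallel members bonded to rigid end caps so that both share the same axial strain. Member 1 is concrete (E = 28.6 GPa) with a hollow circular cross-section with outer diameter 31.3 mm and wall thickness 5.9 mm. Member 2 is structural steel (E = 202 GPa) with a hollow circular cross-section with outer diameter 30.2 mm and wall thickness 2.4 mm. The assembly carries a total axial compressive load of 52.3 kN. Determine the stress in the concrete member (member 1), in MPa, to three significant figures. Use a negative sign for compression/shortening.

A_1 = 470.8 mm².
A_2 = 209.6 mm².
Equal strain + equilibrium ⇒ each member carries load in proportion to AE: A₁E₁ = 13460000 N, A₂E₂ = 42340000 N, ΣAE = 55810000 N.
σ₁ = P·E₁/ΣAE = -52300·28600/55810000 = -26.8 MPa.

-26.8 MPa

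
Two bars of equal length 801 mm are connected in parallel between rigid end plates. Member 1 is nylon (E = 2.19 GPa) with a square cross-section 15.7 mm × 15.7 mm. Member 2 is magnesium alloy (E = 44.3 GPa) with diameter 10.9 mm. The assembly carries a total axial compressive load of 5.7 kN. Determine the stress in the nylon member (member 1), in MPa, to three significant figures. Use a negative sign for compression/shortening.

A_1 = 246.5 mm².
A_2 = 93.31 mm².
Equal strain + equilibrium ⇒ each member carries load in proportion to AE: A₁E₁ = 539800 N, A₂E₂ = 4134000 N, ΣAE = 4674000 N.
σ₁ = P·E₁/ΣAE = -5700·2190/4674000 = -2.671 MPa.

-2.67 MPa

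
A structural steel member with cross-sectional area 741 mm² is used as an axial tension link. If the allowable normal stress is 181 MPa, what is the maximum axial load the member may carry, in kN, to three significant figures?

134 kN

P_max = σ_allow · A = 181 · 741 = 134100 N = 134.1 kN.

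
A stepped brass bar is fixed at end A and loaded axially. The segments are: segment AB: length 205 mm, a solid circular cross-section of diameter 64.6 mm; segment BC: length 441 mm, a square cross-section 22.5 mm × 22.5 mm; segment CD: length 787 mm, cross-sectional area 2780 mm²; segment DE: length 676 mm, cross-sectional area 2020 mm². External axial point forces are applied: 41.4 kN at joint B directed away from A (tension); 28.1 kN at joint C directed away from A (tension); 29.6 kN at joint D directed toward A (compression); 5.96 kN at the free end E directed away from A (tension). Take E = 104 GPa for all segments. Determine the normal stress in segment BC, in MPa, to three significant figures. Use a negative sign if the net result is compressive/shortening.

8.81 MPa

Internal axial forces (sectioning from the free end, tension +): N_DE = 5.96 kN, N_CD = -23.64 kN, N_BC = 4.46 kN, N_AB = 45.86 kN.
A_BC = 506.2 mm².
σ_BC = N_BC/A_BC = 4460/506.2 = 8.81 MPa.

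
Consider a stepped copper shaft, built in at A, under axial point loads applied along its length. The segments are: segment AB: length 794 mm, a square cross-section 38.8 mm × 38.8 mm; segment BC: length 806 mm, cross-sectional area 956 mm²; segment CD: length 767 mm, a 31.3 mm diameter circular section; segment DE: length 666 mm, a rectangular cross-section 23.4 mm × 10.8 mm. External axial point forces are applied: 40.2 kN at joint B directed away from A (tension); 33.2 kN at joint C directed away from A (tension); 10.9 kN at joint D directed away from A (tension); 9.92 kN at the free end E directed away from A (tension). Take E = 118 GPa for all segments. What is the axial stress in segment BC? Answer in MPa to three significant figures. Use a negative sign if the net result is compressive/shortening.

56.5 MPa

Internal axial forces (sectioning from the free end, tension +): N_DE = 9.92 kN, N_CD = 20.82 kN, N_BC = 54.02 kN, N_AB = 94.22 kN.
σ_BC = N_BC/A_BC = 54020/956 = 56.51 MPa.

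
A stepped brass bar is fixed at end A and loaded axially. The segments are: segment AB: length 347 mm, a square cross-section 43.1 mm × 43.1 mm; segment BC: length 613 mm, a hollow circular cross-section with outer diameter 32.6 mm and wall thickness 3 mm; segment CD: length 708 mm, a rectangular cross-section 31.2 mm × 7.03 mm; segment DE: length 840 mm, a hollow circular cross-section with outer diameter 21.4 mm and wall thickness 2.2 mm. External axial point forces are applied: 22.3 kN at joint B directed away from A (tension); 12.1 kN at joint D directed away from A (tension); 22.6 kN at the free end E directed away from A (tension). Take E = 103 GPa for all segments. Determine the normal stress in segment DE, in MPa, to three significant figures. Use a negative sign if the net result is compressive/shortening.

Internal axial forces (sectioning from the free end, tension +): N_DE = 22.6 kN, N_CD = 34.7 kN, N_BC = 34.7 kN, N_AB = 57 kN.
A_DE = 132.7 mm².
σ_DE = N_DE/A_DE = 22600/132.7 = 170.3 MPa.

170 MPa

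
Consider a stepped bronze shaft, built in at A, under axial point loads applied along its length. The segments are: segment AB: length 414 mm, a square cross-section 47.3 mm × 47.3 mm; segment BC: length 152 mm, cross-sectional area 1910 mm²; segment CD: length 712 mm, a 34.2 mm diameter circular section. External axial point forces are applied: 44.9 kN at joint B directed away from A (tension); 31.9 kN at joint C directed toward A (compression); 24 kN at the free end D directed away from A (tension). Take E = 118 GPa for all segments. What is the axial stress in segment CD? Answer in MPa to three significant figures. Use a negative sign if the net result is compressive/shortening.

26.1 MPa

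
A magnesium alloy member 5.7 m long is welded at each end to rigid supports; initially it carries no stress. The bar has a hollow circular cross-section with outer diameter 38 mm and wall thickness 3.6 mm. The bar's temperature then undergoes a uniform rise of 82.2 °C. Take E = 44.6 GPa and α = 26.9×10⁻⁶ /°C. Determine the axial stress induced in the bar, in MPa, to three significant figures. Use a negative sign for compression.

Free thermal expansion αLΔT = 26.9e-6 · 5700 · 82.2 = 12.6 mm.
The walls impose strain ε = −(12.6)/5700 = -2.2112e-03; σ = Eε = 44600 · -2.2112e-03 = -98.62 MPa.

-98.6 MPa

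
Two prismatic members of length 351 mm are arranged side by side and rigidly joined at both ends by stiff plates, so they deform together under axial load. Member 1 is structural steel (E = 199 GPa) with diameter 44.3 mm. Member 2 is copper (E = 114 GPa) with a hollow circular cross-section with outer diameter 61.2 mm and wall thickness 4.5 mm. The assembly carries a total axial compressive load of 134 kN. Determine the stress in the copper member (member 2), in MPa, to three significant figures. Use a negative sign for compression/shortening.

A_1 = 1541 mm².
A_2 = 801.6 mm².
Equal strain + equilibrium ⇒ each member carries load in proportion to AE: A₁E₁ = 306700000 N, A₂E₂ = 91380000 N, ΣAE = 398100000 N.
σ₂ = P·E₂/ΣAE = -134000·114000/398100000 = -38.37 MPa.

-38.4 MPa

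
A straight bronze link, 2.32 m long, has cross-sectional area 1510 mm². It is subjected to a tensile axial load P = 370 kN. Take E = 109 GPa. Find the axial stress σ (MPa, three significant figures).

245 MPa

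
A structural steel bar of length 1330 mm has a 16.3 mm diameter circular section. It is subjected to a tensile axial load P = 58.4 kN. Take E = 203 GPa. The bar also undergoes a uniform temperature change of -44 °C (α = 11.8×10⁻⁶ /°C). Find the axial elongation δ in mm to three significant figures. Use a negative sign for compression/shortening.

1.14 mm

A = 208.7 mm².
δ_mech = NL/(AE) = 58400·1330/(208.7·203000) = 1.834 mm.
δ_thermal = αLΔT = 11.8e-6·1330·-44 = -0.6905 mm.
δ = δ_mech + δ_thermal = 1.143 mm.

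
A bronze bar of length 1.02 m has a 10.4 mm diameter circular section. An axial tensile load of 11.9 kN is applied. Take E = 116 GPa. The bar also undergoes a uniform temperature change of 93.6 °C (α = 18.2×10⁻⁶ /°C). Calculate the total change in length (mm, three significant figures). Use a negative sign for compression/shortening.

A = 84.95 mm².
δ_mech = NL/(AE) = 11900·1020/(84.95·116000) = 1.232 mm.
δ_thermal = αLΔT = 18.2e-6·1020·93.6 = 1.738 mm.
δ = δ_mech + δ_thermal = 2.969 mm.

2.97 mm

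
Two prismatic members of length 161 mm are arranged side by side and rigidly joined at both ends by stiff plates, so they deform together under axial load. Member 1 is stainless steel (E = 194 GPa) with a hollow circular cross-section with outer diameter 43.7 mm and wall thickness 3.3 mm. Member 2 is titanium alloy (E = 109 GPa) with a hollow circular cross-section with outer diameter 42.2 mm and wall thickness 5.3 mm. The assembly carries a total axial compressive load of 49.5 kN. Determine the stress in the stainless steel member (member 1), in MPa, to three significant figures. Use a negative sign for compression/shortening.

A_1 = 418.8 mm².
A_2 = 614.4 mm².
Equal strain + equilibrium ⇒ each member carries load in proportion to AE: A₁E₁ = 81250000 N, A₂E₂ = 66970000 N, ΣAE = 148200000 N.
σ₁ = P·E₁/ΣAE = -49500·194000/148200000 = -64.79 MPa.

-64.8 MPa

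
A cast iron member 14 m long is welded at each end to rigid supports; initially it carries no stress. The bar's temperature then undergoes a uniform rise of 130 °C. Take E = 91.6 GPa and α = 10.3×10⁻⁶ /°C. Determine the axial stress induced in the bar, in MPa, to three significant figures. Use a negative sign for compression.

Free thermal expansion αLΔT = 10.3e-6 · 14000 · 130 = 18.75 mm.
The walls impose strain ε = −(18.75)/14000 = -1.3390e-03; σ = Eε = 91600 · -1.3390e-03 = -122.7 MPa.

-123 MPa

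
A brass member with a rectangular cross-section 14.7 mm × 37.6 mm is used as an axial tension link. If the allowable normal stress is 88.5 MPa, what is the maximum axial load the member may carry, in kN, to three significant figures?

A = 552.7 mm².
P_max = σ_allow · A = 88.5 · 552.7 = 48920 N = 48.92 kN.

48.9 kN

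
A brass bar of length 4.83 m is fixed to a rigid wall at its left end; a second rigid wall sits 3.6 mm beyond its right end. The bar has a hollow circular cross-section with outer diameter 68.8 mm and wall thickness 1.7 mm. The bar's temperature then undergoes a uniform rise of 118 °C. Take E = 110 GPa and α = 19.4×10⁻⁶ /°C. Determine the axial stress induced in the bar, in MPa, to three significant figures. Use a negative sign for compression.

-170 MPa

Free thermal expansion αLΔT = 19.4e-6 · 4830 · 118 = 11.06 mm.
The walls engage after the gap closes; constrained expansion = 11.06 − 3.6 = 7.457 mm.
The walls impose strain ε = −(7.457)/4830 = -1.5439e-03; σ = Eε = 110000 · -1.5439e-03 = -169.8 MPa.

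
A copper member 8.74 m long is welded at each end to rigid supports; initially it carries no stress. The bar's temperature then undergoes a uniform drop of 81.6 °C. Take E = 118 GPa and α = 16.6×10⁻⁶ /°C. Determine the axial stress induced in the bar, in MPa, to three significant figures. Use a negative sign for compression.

Free thermal expansion αLΔT = 16.6e-6 · 8740 · -81.6 = -11.84 mm.
The walls impose strain ε = −(-11.84)/8740 = 1.3546e-03; σ = Eε = 118000 · 1.3546e-03 = 159.8 MPa.

160 MPa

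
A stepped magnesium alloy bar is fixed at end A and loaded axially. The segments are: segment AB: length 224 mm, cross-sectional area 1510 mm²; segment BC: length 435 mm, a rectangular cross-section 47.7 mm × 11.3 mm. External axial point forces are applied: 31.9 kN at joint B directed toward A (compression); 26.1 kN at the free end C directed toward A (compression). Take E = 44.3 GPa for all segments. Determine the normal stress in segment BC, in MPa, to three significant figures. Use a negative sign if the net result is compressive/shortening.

Internal axial forces (sectioning from the free end, tension +): N_BC = -26.1 kN, N_AB = -58 kN.
A_BC = 539 mm².
σ_BC = N_BC/A_BC = -26100/539 = -48.42 MPa.

-48.4 MPa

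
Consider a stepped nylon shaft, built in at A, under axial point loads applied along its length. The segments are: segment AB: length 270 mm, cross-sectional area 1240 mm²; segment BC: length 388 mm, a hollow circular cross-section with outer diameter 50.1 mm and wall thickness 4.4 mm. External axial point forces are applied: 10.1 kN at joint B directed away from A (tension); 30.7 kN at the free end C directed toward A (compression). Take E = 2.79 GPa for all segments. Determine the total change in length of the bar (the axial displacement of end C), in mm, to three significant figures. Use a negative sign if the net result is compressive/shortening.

Internal axial forces (sectioning from the free end, tension +): N_BC = -30.7 kN, N_AB = -20.6 kN.
A_BC = 631.7 mm².
δ_AB = -20600·270/(1240·2790) = -1.608 mm
δ_BC = -30700·388/(631.7·2790) = -6.758 mm
δ = Σδ_i = -8.366 mm.

-8.37 mm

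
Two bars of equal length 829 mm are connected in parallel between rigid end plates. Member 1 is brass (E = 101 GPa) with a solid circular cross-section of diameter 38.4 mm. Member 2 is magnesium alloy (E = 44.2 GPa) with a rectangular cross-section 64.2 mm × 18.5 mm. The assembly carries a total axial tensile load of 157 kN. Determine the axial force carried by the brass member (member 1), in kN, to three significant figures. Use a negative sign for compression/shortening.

A_1 = 1158 mm².
A_2 = 1188 mm².
Equal strain + equilibrium ⇒ each member carries load in proportion to AE: A₁E₁ = 117000000 N, A₂E₂ = 52500000 N, ΣAE = 169500000 N.
F₁ = P·A₁E₁/ΣAE = 157000·117000000/169500000 = 108400 N.

108 kN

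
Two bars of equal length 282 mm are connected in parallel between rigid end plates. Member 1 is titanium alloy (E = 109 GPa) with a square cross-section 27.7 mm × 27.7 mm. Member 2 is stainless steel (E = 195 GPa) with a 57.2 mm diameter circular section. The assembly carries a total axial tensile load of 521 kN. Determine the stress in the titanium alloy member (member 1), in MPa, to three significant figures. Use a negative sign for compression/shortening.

97.1 MPa

A_1 = 767.3 mm².
A_2 = 2570 mm².
Equal strain + equilibrium ⇒ each member carries load in proportion to AE: A₁E₁ = 83630000 N, A₂E₂ = 501100000 N, ΣAE = 584700000 N.
σ₁ = P·E₁/ΣAE = 521000·109000/584700000 = 97.12 MPa.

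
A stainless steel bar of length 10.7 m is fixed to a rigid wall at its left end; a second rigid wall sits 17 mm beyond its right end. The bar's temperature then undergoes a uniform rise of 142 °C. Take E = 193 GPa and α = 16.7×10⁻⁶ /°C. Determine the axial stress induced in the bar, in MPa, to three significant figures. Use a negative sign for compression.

-151 MPa

Free thermal expansion αLΔT = 16.7e-6 · 10700 · 142 = 25.37 mm.
The walls engage after the gap closes; constrained expansion = 25.37 − 17 = 8.374 mm.
The walls impose strain ε = −(8.374)/10700 = -7.8261e-04; σ = Eε = 193000 · -7.8261e-04 = -151 MPa.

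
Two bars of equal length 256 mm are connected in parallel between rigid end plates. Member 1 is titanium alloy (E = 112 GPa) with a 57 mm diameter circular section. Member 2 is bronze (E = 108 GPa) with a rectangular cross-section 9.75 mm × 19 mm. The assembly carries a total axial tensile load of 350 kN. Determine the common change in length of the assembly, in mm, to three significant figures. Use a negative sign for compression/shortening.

0.293 mm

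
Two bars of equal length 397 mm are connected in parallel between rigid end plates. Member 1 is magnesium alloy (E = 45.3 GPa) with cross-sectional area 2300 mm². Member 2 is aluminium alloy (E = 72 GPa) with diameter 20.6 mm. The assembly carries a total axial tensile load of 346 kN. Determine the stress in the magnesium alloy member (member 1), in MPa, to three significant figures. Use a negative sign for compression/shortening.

A_2 = 333.3 mm².
Equal strain + equilibrium ⇒ each member carries load in proportion to AE: A₁E₁ = 104200000 N, A₂E₂ = 24000000 N, ΣAE = 128200000 N.
σ₁ = P·E₁/ΣAE = 346000·45300/128200000 = 122.3 MPa.

122 MPa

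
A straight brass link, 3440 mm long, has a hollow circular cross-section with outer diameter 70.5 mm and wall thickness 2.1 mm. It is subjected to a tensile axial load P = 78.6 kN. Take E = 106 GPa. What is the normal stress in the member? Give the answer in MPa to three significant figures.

174 MPa

A = 451.3 mm².
σ = N/A = 78600/451.3 = 174.2 MPa.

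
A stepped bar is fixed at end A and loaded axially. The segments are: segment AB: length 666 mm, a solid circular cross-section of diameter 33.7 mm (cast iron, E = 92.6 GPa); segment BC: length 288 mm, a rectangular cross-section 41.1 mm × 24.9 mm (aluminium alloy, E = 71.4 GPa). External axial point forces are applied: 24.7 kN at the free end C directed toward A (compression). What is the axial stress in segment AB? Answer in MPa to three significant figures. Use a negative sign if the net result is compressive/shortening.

-27.7 MPa

Internal axial forces (sectioning from the free end, tension +): N_BC = -24.7 kN, N_AB = -24.7 kN.
A_AB = 892 mm².
σ_AB = N_AB/A_AB = -24700/892 = -27.69 MPa.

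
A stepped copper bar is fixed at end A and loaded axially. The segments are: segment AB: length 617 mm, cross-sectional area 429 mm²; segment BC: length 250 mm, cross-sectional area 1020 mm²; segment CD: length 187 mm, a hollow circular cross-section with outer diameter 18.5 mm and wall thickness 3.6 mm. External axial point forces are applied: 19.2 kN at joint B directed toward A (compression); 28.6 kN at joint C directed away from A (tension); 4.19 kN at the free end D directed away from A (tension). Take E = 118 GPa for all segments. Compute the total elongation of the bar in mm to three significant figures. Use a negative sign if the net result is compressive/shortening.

0.273 mm

Internal axial forces (sectioning from the free end, tension +): N_CD = 4.19 kN, N_BC = 32.79 kN, N_AB = 13.59 kN.
A_CD = 168.5 mm².
δ_AB = 13590·617/(429·118000) = 0.1656 mm
δ_BC = 32790·250/(1020·118000) = 0.06811 mm
δ_CD = 4190·187/(168.5·118000) = 0.0394 mm
δ = Σδ_i = 0.2732 mm.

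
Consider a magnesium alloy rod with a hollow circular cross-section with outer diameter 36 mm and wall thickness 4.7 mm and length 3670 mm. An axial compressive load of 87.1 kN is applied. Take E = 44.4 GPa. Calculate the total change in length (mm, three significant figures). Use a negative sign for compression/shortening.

A = 462.2 mm².
δ_mech = NL/(AE) = -87100·3670/(462.2·44400) = -15.58 mm.

-15.6 mm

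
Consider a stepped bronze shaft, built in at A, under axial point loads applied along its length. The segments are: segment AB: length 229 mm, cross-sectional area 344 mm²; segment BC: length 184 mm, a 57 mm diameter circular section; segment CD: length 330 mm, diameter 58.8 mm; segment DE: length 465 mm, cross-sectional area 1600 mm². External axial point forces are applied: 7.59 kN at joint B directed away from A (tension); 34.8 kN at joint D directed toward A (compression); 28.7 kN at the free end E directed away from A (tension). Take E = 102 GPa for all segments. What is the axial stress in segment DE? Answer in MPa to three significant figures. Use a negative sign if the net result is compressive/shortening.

17.9 MPa

Internal axial forces (sectioning from the free end, tension +): N_DE = 28.7 kN, N_CD = -6.1 kN, N_BC = -6.1 kN, N_AB = 1.49 kN.
σ_DE = N_DE/A_DE = 28700/1600 = 17.94 MPa.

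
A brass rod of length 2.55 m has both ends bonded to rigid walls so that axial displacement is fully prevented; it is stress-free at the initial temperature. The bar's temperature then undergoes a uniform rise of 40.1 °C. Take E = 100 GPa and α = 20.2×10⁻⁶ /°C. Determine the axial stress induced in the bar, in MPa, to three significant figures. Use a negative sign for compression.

Free thermal expansion αLΔT = 20.2e-6 · 2550 · 40.1 = 2.066 mm.
The walls impose strain ε = −(2.066)/2550 = -8.1002e-04; σ = Eε = 100000 · -8.1002e-04 = -81 MPa.

-81.0 MPa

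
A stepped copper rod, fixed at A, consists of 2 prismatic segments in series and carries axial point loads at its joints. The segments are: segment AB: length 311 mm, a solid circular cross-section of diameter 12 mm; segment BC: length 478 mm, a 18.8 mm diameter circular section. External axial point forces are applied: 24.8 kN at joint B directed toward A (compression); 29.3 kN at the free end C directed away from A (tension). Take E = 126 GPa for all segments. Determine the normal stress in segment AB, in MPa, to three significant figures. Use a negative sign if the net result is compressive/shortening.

39.8 MPa

Internal axial forces (sectioning from the free end, tension +): N_BC = 29.3 kN, N_AB = 4.5 kN.
A_AB = 113.1 mm².
σ_AB = N_AB/A_AB = 4500/113.1 = 39.79 MPa.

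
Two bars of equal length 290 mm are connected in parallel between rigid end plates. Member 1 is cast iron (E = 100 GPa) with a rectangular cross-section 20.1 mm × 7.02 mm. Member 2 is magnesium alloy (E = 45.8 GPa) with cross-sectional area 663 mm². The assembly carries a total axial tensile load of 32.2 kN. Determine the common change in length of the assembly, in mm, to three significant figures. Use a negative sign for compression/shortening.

0.210 mm

A_1 = 141.1 mm².
Equal strain + equilibrium ⇒ each member carries load in proportion to AE: A₁E₁ = 14110000 N, A₂E₂ = 30370000 N, ΣAE = 44480000 N.
δ = PL/ΣAE = 32200·290/44480000 = 0.21 mm.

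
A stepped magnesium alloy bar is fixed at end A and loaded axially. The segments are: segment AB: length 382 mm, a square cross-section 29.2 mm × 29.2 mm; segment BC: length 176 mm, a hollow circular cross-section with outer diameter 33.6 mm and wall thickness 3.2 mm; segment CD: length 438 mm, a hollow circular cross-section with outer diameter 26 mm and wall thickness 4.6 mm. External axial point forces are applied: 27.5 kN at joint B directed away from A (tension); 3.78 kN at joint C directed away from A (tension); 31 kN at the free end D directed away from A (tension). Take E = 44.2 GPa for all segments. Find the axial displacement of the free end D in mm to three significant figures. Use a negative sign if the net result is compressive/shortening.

2.08 mm

Internal axial forces (sectioning from the free end, tension +): N_CD = 31 kN, N_BC = 34.78 kN, N_AB = 62.28 kN.
A_AB = 852.6 mm².
A_BC = 305.6 mm².
A_CD = 309.3 mm².
δ_AB = 62280·382/(852.6·44200) = 0.6313 mm
δ_BC = 34780·176/(305.6·44200) = 0.4532 mm
δ_CD = 31000·438/(309.3·44200) = 0.9933 mm
δ = Σδ_i = 2.078 mm.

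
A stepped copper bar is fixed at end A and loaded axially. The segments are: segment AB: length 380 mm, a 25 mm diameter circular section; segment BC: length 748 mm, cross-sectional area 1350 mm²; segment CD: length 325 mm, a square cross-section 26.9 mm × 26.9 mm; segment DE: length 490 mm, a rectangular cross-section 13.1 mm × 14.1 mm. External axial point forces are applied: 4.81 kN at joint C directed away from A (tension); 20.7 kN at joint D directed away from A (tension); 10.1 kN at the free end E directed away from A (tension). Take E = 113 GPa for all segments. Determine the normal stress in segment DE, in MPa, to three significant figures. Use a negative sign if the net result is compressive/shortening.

54.7 MPa

Internal axial forces (sectioning from the free end, tension +): N_DE = 10.1 kN, N_CD = 30.8 kN, N_BC = 35.61 kN, N_AB = 35.61 kN.
A_DE = 184.7 mm².
σ_DE = N_DE/A_DE = 10100/184.7 = 54.68 MPa.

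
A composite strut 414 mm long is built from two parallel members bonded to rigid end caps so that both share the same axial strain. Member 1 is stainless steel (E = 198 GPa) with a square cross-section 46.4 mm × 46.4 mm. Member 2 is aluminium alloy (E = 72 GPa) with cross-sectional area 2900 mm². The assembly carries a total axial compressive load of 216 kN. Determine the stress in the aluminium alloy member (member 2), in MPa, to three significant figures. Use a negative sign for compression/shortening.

-24.5 MPa

A_1 = 2153 mm².
Equal strain + equilibrium ⇒ each member carries load in proportion to AE: A₁E₁ = 426300000 N, A₂E₂ = 208800000 N, ΣAE = 635100000 N.
σ₂ = P·E₂/ΣAE = -216000·72000/635100000 = -24.49 MPa.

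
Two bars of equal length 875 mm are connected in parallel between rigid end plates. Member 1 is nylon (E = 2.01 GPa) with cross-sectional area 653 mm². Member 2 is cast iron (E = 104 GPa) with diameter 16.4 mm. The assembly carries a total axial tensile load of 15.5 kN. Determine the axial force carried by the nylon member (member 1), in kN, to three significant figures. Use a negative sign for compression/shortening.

A_2 = 211.2 mm².
Equal strain + equilibrium ⇒ each member carries load in proportion to AE: A₁E₁ = 1313000 N, A₂E₂ = 21970000 N, ΣAE = 23280000 N.
F₁ = P·A₁E₁/ΣAE = 15500·1313000/23280000 = 873.8 N.

0.874 kN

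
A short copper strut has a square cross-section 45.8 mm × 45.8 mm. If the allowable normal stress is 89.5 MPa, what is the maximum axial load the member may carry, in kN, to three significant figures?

188 kN

A = 2098 mm².
P_max = σ_allow · A = 89.5 · 2098 = 187700 N = 187.7 kN.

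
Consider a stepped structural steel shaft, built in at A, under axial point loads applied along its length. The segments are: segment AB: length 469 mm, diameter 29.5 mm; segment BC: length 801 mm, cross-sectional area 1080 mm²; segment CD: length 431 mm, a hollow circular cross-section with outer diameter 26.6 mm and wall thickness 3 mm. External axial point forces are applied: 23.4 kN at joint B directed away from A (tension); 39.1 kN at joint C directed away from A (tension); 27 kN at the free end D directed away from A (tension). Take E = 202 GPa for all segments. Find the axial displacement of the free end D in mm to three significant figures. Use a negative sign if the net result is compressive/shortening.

Internal axial forces (sectioning from the free end, tension +): N_CD = 27 kN, N_BC = 66.1 kN, N_AB = 89.5 kN.
A_AB = 683.5 mm².
A_CD = 222.4 mm².
δ_AB = 89500·469/(683.5·202000) = 0.304 mm
δ_BC = 66100·801/(1080·202000) = 0.2427 mm
δ_CD = 27000·431/(222.4·202000) = 0.259 mm
δ = Σδ_i = 0.8057 mm.

0.806 mm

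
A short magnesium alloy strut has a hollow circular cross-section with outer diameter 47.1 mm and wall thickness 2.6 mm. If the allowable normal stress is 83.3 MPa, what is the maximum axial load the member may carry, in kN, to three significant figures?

30.3 kN

A = 363.5 mm².
P_max = σ_allow · A = 83.3 · 363.5 = 30280 N = 30.28 kN.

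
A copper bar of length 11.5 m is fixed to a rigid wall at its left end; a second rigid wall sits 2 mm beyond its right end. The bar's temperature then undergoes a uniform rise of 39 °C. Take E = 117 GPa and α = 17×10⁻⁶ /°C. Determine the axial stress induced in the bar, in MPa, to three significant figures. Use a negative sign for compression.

Free thermal expansion αLΔT = 17e-6 · 11500 · 39 = 7.624 mm.
The walls engage after the gap closes; constrained expansion = 7.624 − 2 = 5.624 mm.
The walls impose strain ε = −(5.624)/11500 = -4.8909e-04; σ = Eε = 117000 · -4.8909e-04 = -57.22 MPa.

-57.2 MPa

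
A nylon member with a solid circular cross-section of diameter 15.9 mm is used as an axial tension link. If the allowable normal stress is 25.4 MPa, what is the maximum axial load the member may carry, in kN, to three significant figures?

5.04 kN

A = 198.6 mm².
P_max = σ_allow · A = 25.4 · 198.6 = 5043 N = 5.043 kN.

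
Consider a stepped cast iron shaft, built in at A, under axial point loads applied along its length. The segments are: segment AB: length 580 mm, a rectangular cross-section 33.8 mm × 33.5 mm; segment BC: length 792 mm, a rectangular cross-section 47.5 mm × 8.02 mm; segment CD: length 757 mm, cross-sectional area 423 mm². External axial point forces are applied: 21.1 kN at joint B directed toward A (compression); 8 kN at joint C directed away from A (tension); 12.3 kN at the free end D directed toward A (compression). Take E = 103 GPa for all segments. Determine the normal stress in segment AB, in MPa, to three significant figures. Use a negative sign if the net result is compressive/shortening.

Internal axial forces (sectioning from the free end, tension +): N_CD = -12.3 kN, N_BC = -4.3 kN, N_AB = -25.4 kN.
A_AB = 1132 mm².
σ_AB = N_AB/A_AB = -25400/1132 = -22.43 MPa.

-22.4 MPa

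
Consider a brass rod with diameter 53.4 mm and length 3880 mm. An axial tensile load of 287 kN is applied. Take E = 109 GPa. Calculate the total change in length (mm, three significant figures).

4.56 mm

A = 2240 mm².
δ_mech = NL/(AE) = 287000·3880/(2240·109000) = 4.562 mm.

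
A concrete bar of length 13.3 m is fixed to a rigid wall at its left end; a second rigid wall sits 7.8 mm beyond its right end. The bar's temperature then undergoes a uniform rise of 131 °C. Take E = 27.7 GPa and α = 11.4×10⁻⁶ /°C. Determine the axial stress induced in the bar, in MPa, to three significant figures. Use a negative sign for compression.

Free thermal expansion αLΔT = 11.4e-6 · 13300 · 131 = 19.86 mm.
The walls engage after the gap closes; constrained expansion = 19.86 − 7.8 = 12.06 mm.
The walls impose strain ε = −(12.06)/13300 = -9.0693e-04; σ = Eε = 27700 · -9.0693e-04 = -25.12 MPa.

-25.1 MPa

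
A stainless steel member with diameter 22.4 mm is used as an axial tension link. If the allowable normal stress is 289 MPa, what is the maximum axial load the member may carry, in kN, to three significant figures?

A = 394.1 mm².
P_max = σ_allow · A = 289 · 394.1 = 113900 N = 113.9 kN.

114 kN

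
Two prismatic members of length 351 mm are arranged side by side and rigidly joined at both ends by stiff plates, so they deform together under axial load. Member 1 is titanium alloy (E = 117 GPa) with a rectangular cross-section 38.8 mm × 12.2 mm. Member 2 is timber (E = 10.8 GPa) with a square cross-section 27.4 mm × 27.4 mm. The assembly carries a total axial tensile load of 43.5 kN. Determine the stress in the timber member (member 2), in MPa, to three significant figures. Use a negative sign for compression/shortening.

7.40 MPa

A_1 = 473.4 mm².
A_2 = 750.8 mm².
Equal strain + equilibrium ⇒ each member carries load in proportion to AE: A₁E₁ = 55380000 N, A₂E₂ = 8108000 N, ΣAE = 63490000 N.
σ₂ = P·E₂/ΣAE = 43500·10800/63490000 = 7.399 MPa.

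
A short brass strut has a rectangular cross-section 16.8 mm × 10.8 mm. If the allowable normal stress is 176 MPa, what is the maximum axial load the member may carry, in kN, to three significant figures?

31.9 kN

A = 181.4 mm².
P_max = σ_allow · A = 176 · 181.4 = 31930 N = 31.93 kN.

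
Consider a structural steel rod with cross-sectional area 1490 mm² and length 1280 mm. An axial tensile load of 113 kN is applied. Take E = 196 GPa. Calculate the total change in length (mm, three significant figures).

0.495 mm

δ_mech = NL/(AE) = 113000·1280/(1490·196000) = 0.4953 mm.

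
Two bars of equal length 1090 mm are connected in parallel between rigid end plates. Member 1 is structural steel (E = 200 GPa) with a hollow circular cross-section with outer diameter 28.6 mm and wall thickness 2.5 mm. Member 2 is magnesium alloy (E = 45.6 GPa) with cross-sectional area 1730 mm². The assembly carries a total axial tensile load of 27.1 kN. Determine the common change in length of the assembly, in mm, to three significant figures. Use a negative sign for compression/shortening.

A_1 = 205 mm².
Equal strain + equilibrium ⇒ each member carries load in proportion to AE: A₁E₁ = 41000000 N, A₂E₂ = 78890000 N, ΣAE = 119900000 N.
δ = PL/ΣAE = 27100·1090/119900000 = 0.2464 mm.

0.246 mm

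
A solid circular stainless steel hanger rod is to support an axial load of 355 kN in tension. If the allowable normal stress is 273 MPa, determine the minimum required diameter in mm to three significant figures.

Required area A ≥ P/σ_allow = 355000/273 = 1300 mm².
For a solid circular section, d ≥ √(4A/π) = 40.69 mm.

40.7 mm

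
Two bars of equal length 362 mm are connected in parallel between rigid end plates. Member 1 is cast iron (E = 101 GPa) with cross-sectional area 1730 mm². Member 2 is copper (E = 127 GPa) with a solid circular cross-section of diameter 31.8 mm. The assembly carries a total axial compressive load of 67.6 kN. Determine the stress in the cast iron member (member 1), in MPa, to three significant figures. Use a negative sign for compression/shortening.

A_2 = 794.2 mm².
Equal strain + equilibrium ⇒ each member carries load in proportion to AE: A₁E₁ = 174700000 N, A₂E₂ = 100900000 N, ΣAE = 275600000 N.
σ₁ = P·E₁/ΣAE = -67600·101000/275600000 = -24.77 MPa.

-24.8 MPa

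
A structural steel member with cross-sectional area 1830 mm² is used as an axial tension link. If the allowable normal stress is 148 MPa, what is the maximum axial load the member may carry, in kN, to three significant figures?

271 kN

P_max = σ_allow · A = 148 · 1830 = 270800 N = 270.8 kN.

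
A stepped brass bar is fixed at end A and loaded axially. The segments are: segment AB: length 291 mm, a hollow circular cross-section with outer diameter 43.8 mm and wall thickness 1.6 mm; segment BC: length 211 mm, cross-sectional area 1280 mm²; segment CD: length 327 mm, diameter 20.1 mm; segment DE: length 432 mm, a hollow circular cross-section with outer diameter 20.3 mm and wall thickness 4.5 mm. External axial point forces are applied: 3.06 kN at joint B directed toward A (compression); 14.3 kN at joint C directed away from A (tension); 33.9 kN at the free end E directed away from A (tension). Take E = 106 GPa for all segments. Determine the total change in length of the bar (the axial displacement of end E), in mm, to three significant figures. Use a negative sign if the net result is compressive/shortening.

1.61 mm

Internal axial forces (sectioning from the free end, tension +): N_DE = 33.9 kN, N_CD = 33.9 kN, N_BC = 48.2 kN, N_AB = 45.14 kN.
A_AB = 212.1 mm².
A_CD = 317.3 mm².
A_DE = 223.4 mm².
δ_AB = 45140·291/(212.1·106000) = 0.5842 mm
δ_BC = 48200·211/(1280·106000) = 0.07496 mm
δ_CD = 33900·327/(317.3·106000) = 0.3296 mm
δ_DE = 33900·432/(223.4·106000) = 0.6185 mm
δ = Σδ_i = 1.607 mm.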